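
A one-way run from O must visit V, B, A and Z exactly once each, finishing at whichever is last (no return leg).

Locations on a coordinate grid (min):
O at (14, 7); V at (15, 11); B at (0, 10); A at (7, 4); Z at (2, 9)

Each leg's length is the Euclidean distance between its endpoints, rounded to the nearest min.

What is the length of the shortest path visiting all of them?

Minimum one-way distance = 24 min.

There are 4! = 24 possible orderings.
O→V→B→A→Z: 4+15+9+7 = 35
O→V→B→Z→A: 4+15+2+7 = 28
O→V→A→B→Z: 4+11+9+2 = 26
O→V→A→Z→B: 4+11+7+2 = 24
O→V→Z→B→A: 4+13+2+9 = 28
O→V→Z→A→B: 4+13+7+9 = 33
O→B→V→A→Z: 14+15+11+7 = 47
O→B→V→Z→A: 14+15+13+7 = 49
O→B→A→V→Z: 14+9+11+13 = 47
O→B→A→Z→V: 14+9+7+13 = 43
O→B→Z→V→A: 14+2+13+11 = 40
O→B→Z→A→V: 14+2+7+11 = 34
O→A→V→B→Z: 8+11+15+2 = 36
O→A→V→Z→B: 8+11+13+2 = 34
… (10 more)
The minimum is 24.
One shortest path: O → V → A → Z → B.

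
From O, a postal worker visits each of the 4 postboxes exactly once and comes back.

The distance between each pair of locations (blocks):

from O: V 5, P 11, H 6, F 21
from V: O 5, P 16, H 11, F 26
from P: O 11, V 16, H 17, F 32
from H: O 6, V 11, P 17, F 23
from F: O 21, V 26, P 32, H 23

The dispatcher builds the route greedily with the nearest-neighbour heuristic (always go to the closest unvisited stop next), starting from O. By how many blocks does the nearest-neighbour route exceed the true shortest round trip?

The nearest-neighbour route is 4 blocks longer than optimal.

From O: V=5, H=6, P=11, F=21 → choose V (5).
From V: H=11, P=16, F=26 → choose H (11).
From H: P=17, F=23 → choose P (17).
From P: F=32 → choose F (32).
NN route O → V → H → P → F → O costs 86.
Optimal: O → V → P → H → F → O costs 82 (by enumerating all 12 distinct tours).
Excess = 86 − 82 = 4.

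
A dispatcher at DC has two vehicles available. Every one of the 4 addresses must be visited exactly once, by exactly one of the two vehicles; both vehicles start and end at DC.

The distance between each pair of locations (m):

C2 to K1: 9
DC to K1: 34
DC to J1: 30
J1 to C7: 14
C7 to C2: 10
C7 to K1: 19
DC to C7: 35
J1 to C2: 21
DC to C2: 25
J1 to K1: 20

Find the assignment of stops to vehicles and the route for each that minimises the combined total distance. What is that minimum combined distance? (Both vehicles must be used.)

Check every non-empty split of the stops between the two vehicles; for each half take its own optimal tour:
  {J1} + {C7, C2, K1}: 60 + 88 = 148
  {C7} + {J1, C2, K1}: 70 + 84 = 154
  {J1, C7} + {C2, K1}: 79 + 68 = 147
  {C2} + {J1, C7, K1}: 50 + 97 = 147
  {J1, C2} + {C7, K1}: 76 + 88 = 164
  {C7, C2} + {J1, K1}: 70 + 84 = 154
  … (7 splits in total)
Best: vehicle 1 DC → J1 → C7 → DC = 79; vehicle 2 DC → C2 → K1 → DC = 68; combined 147.

Minimum combined distance: 147 m.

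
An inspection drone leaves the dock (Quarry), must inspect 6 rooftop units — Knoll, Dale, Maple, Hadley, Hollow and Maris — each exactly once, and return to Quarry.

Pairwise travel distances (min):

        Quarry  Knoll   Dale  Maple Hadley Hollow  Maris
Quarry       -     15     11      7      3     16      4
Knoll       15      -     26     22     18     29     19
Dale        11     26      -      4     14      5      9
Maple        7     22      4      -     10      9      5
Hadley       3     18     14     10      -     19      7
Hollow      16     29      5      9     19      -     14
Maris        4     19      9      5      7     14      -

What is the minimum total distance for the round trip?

There are 360 distinct closed tours to check (reversals are equivalent).
Quarry → Knoll → Dale → Maple → Hadley → Hollow → Maris → Quarry: 15+26+4+10+19+14+4 = 92
Quarry → Knoll → Dale → Maple → Hadley → Maris → Hollow → Quarry: 15+26+4+10+7+14+16 = 92
Quarry → Knoll → Dale → Maple → Hollow → Hadley → Maris → Quarry: 15+26+4+9+19+7+4 = 84
Quarry → Knoll → Dale → Maple → Hollow → Maris → Hadley → Quarry: 15+26+4+9+14+7+3 = 78
Quarry → Knoll → Dale → Maple → Maris → Hadley → Hollow → Quarry: 15+26+4+5+7+19+16 = 92
Quarry → Knoll → Dale → Maple → Maris → Hollow → Hadley → Quarry: 15+26+4+5+14+19+3 = 86
Quarry → Knoll → Dale → Hadley → Maple → Hollow → Maris → Quarry: 15+26+14+10+9+14+4 = 92
Quarry → Knoll → Dale → Hadley → Maple → Maris → Hollow → Quarry: 15+26+14+10+5+14+16 = 100
… (352 more)
Quarry → Knoll → Hollow → Dale → Maple → Maris → Hadley → Quarry: 15+29+5+4+5+7+3 = 68  ← best
The minimum is 68.
One optimal route: Quarry → Knoll → Hollow → Dale → Maple → Maris → Hadley → Quarry (or its reverse).

Minimum total distance: 68 min.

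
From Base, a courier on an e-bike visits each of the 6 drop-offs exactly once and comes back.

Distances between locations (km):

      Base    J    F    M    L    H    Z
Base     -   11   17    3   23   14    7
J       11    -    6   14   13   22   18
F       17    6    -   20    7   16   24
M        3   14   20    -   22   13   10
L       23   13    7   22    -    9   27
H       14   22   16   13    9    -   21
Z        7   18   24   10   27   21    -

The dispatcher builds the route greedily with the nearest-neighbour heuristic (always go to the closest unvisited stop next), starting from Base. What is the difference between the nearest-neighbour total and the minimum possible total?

Excess over optimum: 4 km.

From Base: M=3, Z=7, J=11, H=14, F=17, L=23 → choose M (3).
From M: Z=10, H=13, J=14, F=20, L=22 → choose Z (10).
From Z: J=18, H=21, F=24, L=27 → choose J (18).
From J: F=6, L=13, H=22 → choose F (6).
From F: L=7, H=16 → choose L (7).
From L: H=9 → choose H (9).
NN route Base → M → Z → J → F → L → H → Base costs 67.
Optimal: Base → J → F → L → H → M → Z → Base costs 63 (by enumerating all 360 distinct tours).
Excess = 67 − 63 = 4.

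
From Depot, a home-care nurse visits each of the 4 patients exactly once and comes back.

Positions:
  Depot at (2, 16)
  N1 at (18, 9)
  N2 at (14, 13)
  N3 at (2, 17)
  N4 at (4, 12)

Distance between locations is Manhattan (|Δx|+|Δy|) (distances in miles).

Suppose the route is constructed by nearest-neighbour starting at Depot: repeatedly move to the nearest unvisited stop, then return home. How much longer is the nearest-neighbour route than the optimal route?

Depot: N3=1, N4=6, N2=15, N1=23 ⇒ N3
N3: N4=7, N2=16, N1=24 ⇒ N4
N4: N2=11, N1=17 ⇒ N2
N2: N1=8 ⇒ N1
NN route Depot → N3 → N4 → N2 → N1 → Depot costs 50.
Optimal: Depot → N2 → N1 → N4 → N3 → Depot costs 48 (by enumerating all 12 distinct tours).
Excess = 50 − 48 = 2.

The nearest-neighbour route is 2 miles longer than optimal.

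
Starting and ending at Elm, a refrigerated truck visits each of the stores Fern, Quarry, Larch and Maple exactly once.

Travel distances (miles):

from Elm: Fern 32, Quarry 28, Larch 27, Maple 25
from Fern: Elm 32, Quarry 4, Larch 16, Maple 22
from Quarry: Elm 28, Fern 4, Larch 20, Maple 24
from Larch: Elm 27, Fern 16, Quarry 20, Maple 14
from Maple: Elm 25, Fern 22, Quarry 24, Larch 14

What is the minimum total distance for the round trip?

Minimum total distance: 87 miles.

With 4 stops there are 4!/2 = 12 distinct round trips (a route and its reverse cost the same).
Elm - Fern - Quarry - Larch - Maple - Elm: 32+4+20+14+25 = 95
Elm - Fern - Quarry - Maple - Larch - Elm: 32+4+24+14+27 = 101
Elm - Fern - Larch - Quarry - Maple - Elm: 32+16+20+24+25 = 117
Elm - Fern - Larch - Maple - Quarry - Elm: 32+16+14+24+28 = 114
Elm - Fern - Maple - Quarry - Larch - Elm: 32+22+24+20+27 = 125
Elm - Fern - Maple - Larch - Quarry - Elm: 32+22+14+20+28 = 116
Elm - Quarry - Fern - Larch - Maple - Elm: 28+4+16+14+25 = 87
Elm - Quarry - Fern - Maple - Larch - Elm: 28+4+22+14+27 = 95
Elm - Quarry - Larch - Fern - Maple - Elm: 28+20+16+22+25 = 111
Elm - Quarry - Maple - Fern - Larch - Elm: 28+24+22+16+27 = 117
Elm - Larch - Fern - Quarry - Maple - Elm: 27+16+4+24+25 = 96
Elm - Larch - Quarry - Fern - Maple - Elm: 27+20+4+22+25 = 98
The minimum is 87.
One optimal route: Elm → Quarry → Fern → Larch → Maple → Elm (or its reverse).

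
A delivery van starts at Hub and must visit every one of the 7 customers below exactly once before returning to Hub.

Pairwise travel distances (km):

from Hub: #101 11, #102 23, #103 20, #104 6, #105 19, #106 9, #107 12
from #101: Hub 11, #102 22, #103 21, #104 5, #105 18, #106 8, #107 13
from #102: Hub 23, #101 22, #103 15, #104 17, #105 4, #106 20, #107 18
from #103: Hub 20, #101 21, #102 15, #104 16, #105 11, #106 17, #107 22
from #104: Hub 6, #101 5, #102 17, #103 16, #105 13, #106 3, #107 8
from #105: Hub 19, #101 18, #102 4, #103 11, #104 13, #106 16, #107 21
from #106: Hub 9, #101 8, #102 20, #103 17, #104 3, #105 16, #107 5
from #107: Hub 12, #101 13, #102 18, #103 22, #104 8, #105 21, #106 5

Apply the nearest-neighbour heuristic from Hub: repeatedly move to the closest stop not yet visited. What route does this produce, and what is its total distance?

Hub → [#104:6 / #106:9 / #101:11 / #107:12 / #105:19 / #103:20 / #102:23] → #104 (6)
#104 → [#106:3 / #101:5 / #107:8 / #105:13 / #103:16 / #102:17] → #106 (3)
#106 → [#107:5 / #101:8 / #105:16 / #103:17 / #102:20] → #107 (5)
#107 → [#101:13 / #102:18 / #105:21 / #103:22] → #101 (13)
#101 → [#105:18 / #103:21 / #102:22] → #105 (18)
#105 → [#102:4 / #103:11] → #102 (4)
#102 → [#103:15] → #103 (15)
Return #103→Hub: 20.
Total = 6 + 3 + 5 + 13 + 18 + 4 + 15 + 20 = 84.

Nearest-neighbour total = 84 km; route Hub → #104 → #106 → #107 → #101 → #105 → #102 → #103 → Hub.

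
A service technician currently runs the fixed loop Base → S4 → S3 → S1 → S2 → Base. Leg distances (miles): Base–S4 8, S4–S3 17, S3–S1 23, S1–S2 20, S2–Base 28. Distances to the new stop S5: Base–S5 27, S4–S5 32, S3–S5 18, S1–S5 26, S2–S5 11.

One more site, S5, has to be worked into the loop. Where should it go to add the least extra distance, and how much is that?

Insertion cost between consecutive stops i–j is d(i,S5) + d(S5,j) − d(i,j):
  between Base and S4: 27 + 32 − 8 = 51
  between S4 and S3: 32 + 18 − 17 = 33
  between S3 and S1: 18 + 26 − 23 = 21
  between S1 and S2: 26 + 11 − 20 = 17
  between S2 and Base: 11 + 27 − 28 = 10
Cheapest insertion is between S2 and Base, adding 10.
New total = 96 + 10 = 106.

Adding 10 miles by placing S5 on the S2–Base leg.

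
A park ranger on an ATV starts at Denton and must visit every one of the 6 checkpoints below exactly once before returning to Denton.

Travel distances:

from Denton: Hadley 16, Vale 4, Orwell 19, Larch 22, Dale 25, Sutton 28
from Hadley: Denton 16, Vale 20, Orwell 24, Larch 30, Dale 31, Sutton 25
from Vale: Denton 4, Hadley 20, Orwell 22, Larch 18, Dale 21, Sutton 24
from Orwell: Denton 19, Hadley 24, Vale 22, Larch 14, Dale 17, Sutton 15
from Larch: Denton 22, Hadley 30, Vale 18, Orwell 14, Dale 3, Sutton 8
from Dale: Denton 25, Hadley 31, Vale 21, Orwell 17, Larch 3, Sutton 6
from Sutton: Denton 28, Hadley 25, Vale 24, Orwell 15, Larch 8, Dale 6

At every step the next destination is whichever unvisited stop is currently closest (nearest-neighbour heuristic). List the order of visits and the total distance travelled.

86 along Denton → Vale → Larch → Dale → Sutton → Orwell → Hadley → Denton.

From Denton: distances to unvisited — Vale=4, Hadley=16, Orwell=19, Larch=22, Dale=25, Sutton=28. Nearest is Vale (4).
From Vale: distances to unvisited — Larch=18, Hadley=20, Dale=21, Orwell=22, Sutton=24. Nearest is Larch (18).
From Larch: distances to unvisited — Dale=3, Sutton=8, Orwell=14, Hadley=30. Nearest is Dale (3).
From Dale: distances to unvisited — Sutton=6, Orwell=17, Hadley=31. Nearest is Sutton (6).
From Sutton: distances to unvisited — Orwell=15, Hadley=25. Nearest is Orwell (15).
From Orwell: distances to unvisited — Hadley=24. Nearest is Hadley (24).
Return Hadley→Denton: 16.
Total = 4 + 18 + 3 + 6 + 15 + 24 + 16 = 86.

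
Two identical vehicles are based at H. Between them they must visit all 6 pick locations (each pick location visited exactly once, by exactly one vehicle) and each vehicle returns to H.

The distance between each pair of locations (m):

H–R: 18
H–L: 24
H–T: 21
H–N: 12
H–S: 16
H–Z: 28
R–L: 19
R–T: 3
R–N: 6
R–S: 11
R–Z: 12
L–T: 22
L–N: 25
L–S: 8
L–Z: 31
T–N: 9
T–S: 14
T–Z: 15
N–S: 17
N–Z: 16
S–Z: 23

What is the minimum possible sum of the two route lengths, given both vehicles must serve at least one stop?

Check every non-empty split of the stops between the two vehicles; for each half take its own optimal tour:
  {R} + {L, T, N, S, Z}: 36 + 89 = 125
  {L} + {R, T, N, S, Z}: 48 + 73 = 121
  {R, L} + {T, N, S, Z}: 61 + 73 = 134
  {T} + {R, L, N, S, Z}: 42 + 83 = 125
  {R, T} + {L, N, S, Z}: 42 + 83 = 125
  {L, T} + {R, N, S, Z}: 67 + 67 = 134
  … (31 splits in total)
  {L, S} + {R, T, N, Z}: 48 + 64 = 112  ← best
Best: vehicle 1 H → L → S → H = 48; vehicle 2 H → R → T → Z → N → H = 64; combined 112.

112 m — the smallest possible combined total.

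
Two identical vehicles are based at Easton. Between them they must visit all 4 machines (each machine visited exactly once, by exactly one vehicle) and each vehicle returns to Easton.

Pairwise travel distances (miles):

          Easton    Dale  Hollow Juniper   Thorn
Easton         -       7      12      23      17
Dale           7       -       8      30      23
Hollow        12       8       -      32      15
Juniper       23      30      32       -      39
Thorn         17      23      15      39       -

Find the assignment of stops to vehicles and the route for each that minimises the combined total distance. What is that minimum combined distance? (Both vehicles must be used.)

Check every non-empty split of the stops between the two vehicles; for each half take its own optimal tour:
  {Dale} + {Hollow, Juniper, Thorn}: 14 + 87 = 101
  {Hollow} + {Dale, Juniper, Thorn}: 24 + 92 = 116
  {Dale, Hollow} + {Juniper, Thorn}: 27 + 79 = 106
  {Juniper} + {Dale, Hollow, Thorn}: 46 + 47 = 93
  {Dale, Juniper} + {Hollow, Thorn}: 60 + 44 = 104
  {Hollow, Juniper} + {Dale, Thorn}: 67 + 47 = 114
  … (7 splits in total)
Best: vehicle 1 Easton → Juniper → Easton = 46; vehicle 2 Easton → Dale → Hollow → Thorn → Easton = 47; combined 93.

Minimum combined distance: 93 miles.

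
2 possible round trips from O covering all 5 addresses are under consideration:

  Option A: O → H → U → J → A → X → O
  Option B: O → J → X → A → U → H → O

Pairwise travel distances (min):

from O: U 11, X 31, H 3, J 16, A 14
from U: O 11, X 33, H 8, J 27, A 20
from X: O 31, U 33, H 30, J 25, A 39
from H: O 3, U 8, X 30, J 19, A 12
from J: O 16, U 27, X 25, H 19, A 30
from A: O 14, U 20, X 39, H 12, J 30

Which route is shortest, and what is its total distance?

Option A: 3 + 8 + 27 + 30 + 39 + 31 = 138
Option B: 16 + 25 + 39 + 20 + 8 + 3 = 111

111 min — Option B is the shortest.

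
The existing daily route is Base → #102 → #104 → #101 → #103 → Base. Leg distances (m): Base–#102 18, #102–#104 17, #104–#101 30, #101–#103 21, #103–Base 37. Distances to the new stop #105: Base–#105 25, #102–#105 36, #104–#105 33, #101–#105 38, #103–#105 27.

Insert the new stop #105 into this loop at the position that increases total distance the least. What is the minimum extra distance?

Insertion cost between consecutive stops i–j is d(i,#105) + d(#105,j) − d(i,j):
  between Base and #102: 25 + 36 − 18 = 43
  between #102 and #104: 36 + 33 − 17 = 52
  between #104 and #101: 33 + 38 − 30 = 41
  between #101 and #103: 38 + 27 − 21 = 44
  between #103 and Base: 27 + 25 − 37 = 15
Cheapest insertion is between #103 and Base, adding 15.
New total = 123 + 15 = 138.

+15 m — insert #105 between #103 and Base.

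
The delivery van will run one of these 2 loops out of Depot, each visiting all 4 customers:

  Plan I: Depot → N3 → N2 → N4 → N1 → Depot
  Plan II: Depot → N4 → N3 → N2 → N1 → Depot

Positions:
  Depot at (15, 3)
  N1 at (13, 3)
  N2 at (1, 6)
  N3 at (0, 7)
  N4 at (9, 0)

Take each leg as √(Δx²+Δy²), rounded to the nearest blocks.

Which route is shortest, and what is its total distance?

Plan I: 16 + 1 + 10 + 5 + 2 = 34
Plan II: 7 + 11 + 1 + 12 + 2 = 33

33 blocks — Plan II is the shortest.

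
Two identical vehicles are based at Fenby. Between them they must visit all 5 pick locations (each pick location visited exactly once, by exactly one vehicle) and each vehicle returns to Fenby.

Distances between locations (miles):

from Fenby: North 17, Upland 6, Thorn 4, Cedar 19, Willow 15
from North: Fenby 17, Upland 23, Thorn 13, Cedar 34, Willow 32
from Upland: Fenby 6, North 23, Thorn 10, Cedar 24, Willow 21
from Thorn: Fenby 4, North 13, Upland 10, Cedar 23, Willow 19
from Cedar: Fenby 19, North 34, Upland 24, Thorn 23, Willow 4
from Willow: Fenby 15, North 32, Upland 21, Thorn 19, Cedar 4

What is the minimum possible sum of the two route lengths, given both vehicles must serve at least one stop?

82 miles — the smallest possible combined total.

Check every non-empty split of the stops between the two vehicles; for each half take its own optimal tour:
  {North} + {Upland, Thorn, Cedar, Willow}: 34 + 57 = 91
  {Upland} + {North, Thorn, Cedar, Willow}: 12 + 70 = 82
  {North, Upland} + {Thorn, Cedar, Willow}: 46 + 46 = 92
  {Thorn} + {North, Upland, Cedar, Willow}: 8 + 82 = 90
  {North, Thorn} + {Upland, Cedar, Willow}: 34 + 49 = 83
  {Upland, Thorn} + {North, Cedar, Willow}: 20 + 70 = 90
  … (15 splits in total)
Best: vehicle 1 Fenby → Upland → Fenby = 12; vehicle 2 Fenby → Thorn → North → Cedar → Willow → Fenby = 70; combined 82.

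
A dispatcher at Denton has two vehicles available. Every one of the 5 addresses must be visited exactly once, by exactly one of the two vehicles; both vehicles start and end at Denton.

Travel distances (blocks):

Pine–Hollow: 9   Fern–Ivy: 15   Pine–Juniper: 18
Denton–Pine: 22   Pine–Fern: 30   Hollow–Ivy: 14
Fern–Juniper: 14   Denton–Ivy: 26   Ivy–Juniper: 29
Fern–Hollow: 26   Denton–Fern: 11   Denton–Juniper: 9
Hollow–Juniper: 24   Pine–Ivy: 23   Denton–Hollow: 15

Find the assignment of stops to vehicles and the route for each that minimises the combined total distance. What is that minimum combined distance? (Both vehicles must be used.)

There are 2^4 − 1 = 15 ways to divide the 5 stops into two non-empty groups. For each, the best each vehicle can do is its own shortest tour through its group:
  {Pine} + {Fern, Hollow, Ivy, Juniper}: 44 + 67 = 111
  {Fern} + {Pine, Hollow, Ivy, Juniper}: 22 + 76 = 98
  {Pine, Fern} + {Hollow, Ivy, Juniper}: 63 + 67 = 130
  {Hollow} + {Pine, Fern, Ivy, Juniper}: 30 + 76 = 106
  {Pine, Hollow} + {Fern, Ivy, Juniper}: 46 + 64 = 110
  {Fern, Hollow} + {Pine, Ivy, Juniper}: 52 + 76 = 128
  … (15 splits in total)
  {Pine, Fern, Hollow, Ivy} + {Juniper}: 71 + 18 = 89  ← best
Best: vehicle 1 Denton → Pine → Hollow → Ivy → Fern → Denton = 71; vehicle 2 Denton → Juniper → Denton = 18; combined 89.

Minimum combined distance: 89 blocks.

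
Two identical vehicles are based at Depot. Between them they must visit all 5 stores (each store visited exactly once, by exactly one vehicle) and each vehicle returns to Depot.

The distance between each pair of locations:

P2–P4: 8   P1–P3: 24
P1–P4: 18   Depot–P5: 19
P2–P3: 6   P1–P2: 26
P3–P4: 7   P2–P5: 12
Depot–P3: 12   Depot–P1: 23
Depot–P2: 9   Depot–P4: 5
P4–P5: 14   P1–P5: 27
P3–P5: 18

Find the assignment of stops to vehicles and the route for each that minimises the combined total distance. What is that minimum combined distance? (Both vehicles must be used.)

Try each way of splitting the stops between the two vehicles (each non-empty) and, for each split, find the best tour for each vehicle:
  {P1} + {P2, P3, P4, P5}: 46 + 49 = 95
  {P2} + {P1, P3, P4, P5}: 18 + 80 = 98
  {P1, P2} + {P3, P4, P5}: 58 + 49 = 107
  {P3} + {P1, P2, P4, P5}: 24 + 71 = 95
  {P1, P3} + {P2, P4, P5}: 59 + 40 = 99
  {P2, P3} + {P1, P4, P5}: 27 + 69 = 96
  … (15 splits in total)
  {P4} + {P1, P2, P3, P5}: 10 + 80 = 90  ← best
Best: vehicle 1 Depot → P4 → Depot = 10; vehicle 2 Depot → P1 → P5 → P2 → P3 → Depot = 80; combined 90.

90 — the smallest possible combined total.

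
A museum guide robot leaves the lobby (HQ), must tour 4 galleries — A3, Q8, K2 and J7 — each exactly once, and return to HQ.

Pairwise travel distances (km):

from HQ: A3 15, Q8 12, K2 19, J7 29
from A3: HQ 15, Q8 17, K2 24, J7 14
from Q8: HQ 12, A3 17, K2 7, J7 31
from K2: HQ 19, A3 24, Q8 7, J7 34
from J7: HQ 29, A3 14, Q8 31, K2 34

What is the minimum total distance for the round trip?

There are 12 distinct closed tours to check (reversals are equivalent).
HQ → A3 → Q8 → K2 → J7 → HQ: 15+17+7+34+29 = 102
HQ → A3 → Q8 → J7 → K2 → HQ: 15+17+31+34+19 = 116
HQ → A3 → K2 → Q8 → J7 → HQ: 15+24+7+31+29 = 106
HQ → A3 → K2 → J7 → Q8 → HQ: 15+24+34+31+12 = 116
HQ → A3 → J7 → Q8 → K2 → HQ: 15+14+31+7+19 = 86
HQ → A3 → J7 → K2 → Q8 → HQ: 15+14+34+7+12 = 82
HQ → Q8 → A3 → K2 → J7 → HQ: 12+17+24+34+29 = 116
HQ → Q8 → A3 → J7 → K2 → HQ: 12+17+14+34+19 = 96
HQ → Q8 → K2 → A3 → J7 → HQ: 12+7+24+14+29 = 86
HQ → Q8 → J7 → A3 → K2 → HQ: 12+31+14+24+19 = 100
HQ → K2 → A3 → Q8 → J7 → HQ: 19+24+17+31+29 = 120
HQ → K2 → Q8 → A3 → J7 → HQ: 19+7+17+14+29 = 86
The minimum is 82.
One optimal route: HQ → A3 → J7 → K2 → Q8 → HQ (or its reverse).

Shortest round trip = 82 km.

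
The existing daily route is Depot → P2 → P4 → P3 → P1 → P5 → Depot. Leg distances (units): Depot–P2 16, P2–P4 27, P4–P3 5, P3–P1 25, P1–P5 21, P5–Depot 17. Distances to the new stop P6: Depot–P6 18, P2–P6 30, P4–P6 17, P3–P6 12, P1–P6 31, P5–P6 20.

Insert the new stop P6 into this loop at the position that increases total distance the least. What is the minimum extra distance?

Insertion cost between consecutive stops i–j is d(i,P6) + d(P6,j) − d(i,j):
  between Depot and P2: 18 + 30 − 16 = 32
  between P2 and P4: 30 + 17 − 27 = 20
  between P4 and P3: 17 + 12 − 5 = 24
  between P3 and P1: 12 + 31 − 25 = 18
  between P1 and P5: 31 + 20 − 21 = 30
  between P5 and Depot: 20 + 18 − 17 = 21
Cheapest insertion is between P3 and P1, adding 18.
New total = 111 + 18 = 129.

Adding 18 by placing P6 on the P3–P1 leg.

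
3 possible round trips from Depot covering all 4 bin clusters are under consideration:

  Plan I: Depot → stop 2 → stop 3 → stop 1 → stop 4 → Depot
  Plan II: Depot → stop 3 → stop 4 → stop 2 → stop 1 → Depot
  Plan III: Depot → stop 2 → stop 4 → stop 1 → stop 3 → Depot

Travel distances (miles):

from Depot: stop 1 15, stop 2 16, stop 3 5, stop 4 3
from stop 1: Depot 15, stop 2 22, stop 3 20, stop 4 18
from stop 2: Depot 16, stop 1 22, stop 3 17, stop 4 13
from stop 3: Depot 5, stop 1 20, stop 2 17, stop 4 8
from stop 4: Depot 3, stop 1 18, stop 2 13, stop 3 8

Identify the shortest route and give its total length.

Plan I: 16 + 17 + 20 + 18 + 3 = 74
Plan II: 5 + 8 + 13 + 22 + 15 = 63
Plan III: 16 + 13 + 18 + 20 + 5 = 72

Shortest is Plan II, total 63 miles.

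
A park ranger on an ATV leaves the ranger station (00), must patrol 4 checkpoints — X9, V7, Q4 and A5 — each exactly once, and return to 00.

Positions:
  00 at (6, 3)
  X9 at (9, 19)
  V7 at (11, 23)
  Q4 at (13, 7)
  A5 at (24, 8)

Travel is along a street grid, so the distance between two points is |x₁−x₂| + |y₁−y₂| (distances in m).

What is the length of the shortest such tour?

76 m — the shortest possible round trip.

00 - X9 - V7 - Q4 - A5 - 00: 19+6+18+12+23 = 78
00 - X9 - V7 - A5 - Q4 - 00: 19+6+28+12+11 = 76
00 - X9 - Q4 - V7 - A5 - 00: 19+16+18+28+23 = 104
00 - X9 - Q4 - A5 - V7 - 00: 19+16+12+28+25 = 100
00 - X9 - A5 - V7 - Q4 - 00: 19+26+28+18+11 = 102
00 - X9 - A5 - Q4 - V7 - 00: 19+26+12+18+25 = 100
00 - V7 - X9 - Q4 - A5 - 00: 25+6+16+12+23 = 82
00 - V7 - X9 - A5 - Q4 - 00: 25+6+26+12+11 = 80
00 - V7 - Q4 - X9 - A5 - 00: 25+18+16+26+23 = 108
00 - V7 - A5 - X9 - Q4 - 00: 25+28+26+16+11 = 106
00 - Q4 - X9 - V7 - A5 - 00: 11+16+6+28+23 = 84
00 - Q4 - V7 - X9 - A5 - 00: 11+18+6+26+23 = 84
The minimum is 76.
One optimal route: 00 → X9 → V7 → A5 → Q4 → 00 (or its reverse).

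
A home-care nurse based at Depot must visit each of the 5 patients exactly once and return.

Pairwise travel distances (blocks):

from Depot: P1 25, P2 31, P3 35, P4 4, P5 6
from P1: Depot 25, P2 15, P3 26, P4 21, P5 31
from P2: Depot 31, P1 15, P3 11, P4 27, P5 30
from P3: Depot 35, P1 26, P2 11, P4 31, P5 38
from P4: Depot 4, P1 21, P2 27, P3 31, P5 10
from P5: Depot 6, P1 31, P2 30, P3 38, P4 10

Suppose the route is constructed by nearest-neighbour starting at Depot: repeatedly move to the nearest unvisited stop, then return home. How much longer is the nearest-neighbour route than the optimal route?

The nearest-neighbour route is 11 blocks longer than optimal.

From Depot: P4=4, P5=6, P1=25, P2=31, P3=35 → choose P4 (4).
From P4: P5=10, P1=21, P2=27, P3=31 → choose P5 (10).
From P5: P2=30, P1=31, P3=38 → choose P2 (30).
From P2: P3=11, P1=15 → choose P3 (11).
From P3: P1=26 → choose P1 (26).
NN route Depot → P4 → P5 → P2 → P3 → P1 → Depot costs 106.
Optimal: Depot → P4 → P1 → P2 → P3 → P5 → Depot costs 95 (by enumerating all 60 distinct tours).
Excess = 106 − 95 = 11.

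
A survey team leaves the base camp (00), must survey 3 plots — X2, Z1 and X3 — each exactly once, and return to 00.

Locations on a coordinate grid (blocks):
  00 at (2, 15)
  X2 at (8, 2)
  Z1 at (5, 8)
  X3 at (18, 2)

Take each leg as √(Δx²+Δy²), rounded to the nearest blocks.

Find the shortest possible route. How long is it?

Minimum total distance: 46 blocks.

With 3 stops there are 3!/2 = 3 distinct round trips (a route and its reverse cost the same).
00→X2→Z1→X3→00: 14+7+14+21 = 56
00→X2→X3→Z1→00: 14+10+14+8 = 46
00→Z1→X2→X3→00: 8+7+10+21 = 46
The minimum is 46.
One optimal route: 00 → X2 → X3 → Z1 → 00 (or its reverse).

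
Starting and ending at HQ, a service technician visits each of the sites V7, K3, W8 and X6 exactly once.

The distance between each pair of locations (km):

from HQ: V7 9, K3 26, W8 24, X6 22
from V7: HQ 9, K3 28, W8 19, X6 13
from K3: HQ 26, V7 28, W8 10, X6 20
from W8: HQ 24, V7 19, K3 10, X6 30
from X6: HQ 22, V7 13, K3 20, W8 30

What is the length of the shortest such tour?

Minimum total distance: 76 km.

With 4 stops there are 4!/2 = 12 distinct round trips (a route and its reverse cost the same).
HQ → V7 → K3 → W8 → X6 → HQ: 9+28+10+30+22 = 99
HQ → V7 → K3 → X6 → W8 → HQ: 9+28+20+30+24 = 111
HQ → V7 → W8 → K3 → X6 → HQ: 9+19+10+20+22 = 80
HQ → V7 → W8 → X6 → K3 → HQ: 9+19+30+20+26 = 104
HQ → V7 → X6 → K3 → W8 → HQ: 9+13+20+10+24 = 76
HQ → V7 → X6 → W8 → K3 → HQ: 9+13+30+10+26 = 88
HQ → K3 → V7 → W8 → X6 → HQ: 26+28+19+30+22 = 125
HQ → K3 → V7 → X6 → W8 → HQ: 26+28+13+30+24 = 121
HQ → K3 → W8 → V7 → X6 → HQ: 26+10+19+13+22 = 90
HQ → K3 → X6 → V7 → W8 → HQ: 26+20+13+19+24 = 102
HQ → W8 → V7 → K3 → X6 → HQ: 24+19+28+20+22 = 113
HQ → W8 → K3 → V7 → X6 → HQ: 24+10+28+13+22 = 97
The minimum is 76.
One optimal route: HQ → V7 → X6 → K3 → W8 → HQ (or its reverse).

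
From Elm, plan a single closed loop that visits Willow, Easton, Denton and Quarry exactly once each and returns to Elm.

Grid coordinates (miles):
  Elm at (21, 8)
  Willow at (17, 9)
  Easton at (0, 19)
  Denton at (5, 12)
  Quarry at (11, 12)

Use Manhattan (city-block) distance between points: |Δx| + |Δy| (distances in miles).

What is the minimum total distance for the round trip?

Shortest round trip = 64 miles.

Elm→Willow→Easton→Denton→Quarry→Elm: 5+27+12+6+14 = 64
Elm→Willow→Easton→Quarry→Denton→Elm: 5+27+18+6+20 = 76
Elm→Willow→Denton→Easton→Quarry→Elm: 5+15+12+18+14 = 64
Elm→Willow→Denton→Quarry→Easton→Elm: 5+15+6+18+32 = 76
Elm→Willow→Quarry→Easton→Denton→Elm: 5+9+18+12+20 = 64
Elm→Willow→Quarry→Denton→Easton→Elm: 5+9+6+12+32 = 64
Elm→Easton→Willow→Denton→Quarry→Elm: 32+27+15+6+14 = 94
Elm→Easton→Willow→Quarry→Denton→Elm: 32+27+9+6+20 = 94
Elm→Easton→Denton→Willow→Quarry→Elm: 32+12+15+9+14 = 82
Elm→Easton→Quarry→Willow→Denton→Elm: 32+18+9+15+20 = 94
Elm→Denton→Willow→Easton→Quarry→Elm: 20+15+27+18+14 = 94
Elm→Denton→Easton→Willow→Quarry→Elm: 20+12+27+9+14 = 82
The minimum is 64.
One optimal route: Elm → Willow → Easton → Denton → Quarry → Elm (or its reverse).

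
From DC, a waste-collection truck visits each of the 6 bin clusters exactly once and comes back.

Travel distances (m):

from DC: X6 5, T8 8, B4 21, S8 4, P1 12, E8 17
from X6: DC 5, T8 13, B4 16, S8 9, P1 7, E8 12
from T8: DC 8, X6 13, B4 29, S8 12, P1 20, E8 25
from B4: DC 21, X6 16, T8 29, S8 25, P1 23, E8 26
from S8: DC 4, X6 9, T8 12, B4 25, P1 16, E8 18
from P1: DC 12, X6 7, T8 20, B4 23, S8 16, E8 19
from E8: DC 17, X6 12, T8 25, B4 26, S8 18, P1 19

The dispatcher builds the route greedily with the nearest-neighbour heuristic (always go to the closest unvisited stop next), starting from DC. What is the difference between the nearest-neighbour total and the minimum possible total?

From DC: S8=4, X6=5, T8=8, P1=12, E8=17, B4=21 → choose S8 (4).
From S8: X6=9, T8=12, P1=16, E8=18, B4=25 → choose X6 (9).
From X6: P1=7, E8=12, T8=13, B4=16 → choose P1 (7).
From P1: E8=19, T8=20, B4=23 → choose E8 (19).
From E8: T8=25, B4=26 → choose T8 (25).
From T8: B4=29 → choose B4 (29).
NN route DC → S8 → X6 → P1 → E8 → T8 → B4 → DC costs 114.
Optimal: DC → X6 → P1 → B4 → E8 → S8 → T8 → DC costs 99 (by enumerating all 360 distinct tours).
Excess = 114 − 99 = 15.

The nearest-neighbour route is 15 m longer than optimal.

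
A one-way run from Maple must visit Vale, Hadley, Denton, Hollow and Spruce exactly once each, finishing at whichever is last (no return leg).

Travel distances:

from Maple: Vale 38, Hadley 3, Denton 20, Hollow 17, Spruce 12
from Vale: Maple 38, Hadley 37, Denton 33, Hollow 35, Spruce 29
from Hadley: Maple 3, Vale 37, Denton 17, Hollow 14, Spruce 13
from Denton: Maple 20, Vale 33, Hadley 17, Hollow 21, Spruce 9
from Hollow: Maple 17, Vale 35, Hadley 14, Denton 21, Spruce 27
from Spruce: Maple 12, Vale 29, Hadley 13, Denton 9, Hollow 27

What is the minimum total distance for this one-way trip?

There are 5! = 120 possible orderings.
Maple → Vale → Hadley → Denton → Hollow → Spruce: 38+37+17+21+27 = 140
Maple → Vale → Hadley → Denton → Spruce → Hollow: 38+37+17+9+27 = 128
Maple → Vale → Hadley → Hollow → Denton → Spruce: 38+37+14+21+9 = 119
Maple → Vale → Hadley → Hollow → Spruce → Denton: 38+37+14+27+9 = 125
Maple → Vale → Hadley → Spruce → Denton → Hollow: 38+37+13+9+21 = 118
Maple → Vale → Hadley → Spruce → Hollow → Denton: 38+37+13+27+21 = 136
Maple → Vale → Denton → Hadley → Hollow → Spruce: 38+33+17+14+27 = 129
Maple → Vale → Denton → Hadley → Spruce → Hollow: 38+33+17+13+27 = 128
Maple → Vale → Denton → Hollow → Hadley → Spruce: 38+33+21+14+13 = 119
Maple → Vale → Denton → Hollow → Spruce → Hadley: 38+33+21+27+13 = 132
Maple → Vale → Denton → Spruce → Hadley → Hollow: 38+33+9+13+14 = 107
Maple → Vale → Denton → Spruce → Hollow → Hadley: 38+33+9+27+14 = 121
Maple → Vale → Hollow → Hadley → Denton → Spruce: 38+35+14+17+9 = 113
Maple → Vale → Hollow → Hadley → Spruce → Denton: 38+35+14+13+9 = 109
… (106 more)
Maple → Hadley → Hollow → Denton → Spruce → Vale: 3+14+21+9+29 = 76  ← best
The minimum is 76.
One shortest path: Maple → Hadley → Hollow → Denton → Spruce → Vale.

Minimum one-way distance = 76.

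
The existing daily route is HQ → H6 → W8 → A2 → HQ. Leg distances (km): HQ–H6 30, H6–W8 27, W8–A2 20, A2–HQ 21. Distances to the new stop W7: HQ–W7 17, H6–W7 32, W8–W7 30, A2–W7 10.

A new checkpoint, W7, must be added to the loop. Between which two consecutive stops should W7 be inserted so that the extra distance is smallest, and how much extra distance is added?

Insertion cost between consecutive stops i–j is d(i,W7) + d(W7,j) − d(i,j):
  between HQ and H6: 17 + 32 − 30 = 19
  between H6 and W8: 32 + 30 − 27 = 35
  between W8 and A2: 30 + 10 − 20 = 20
  between A2 and HQ: 10 + 17 − 21 = 6
Cheapest insertion is between A2 and HQ, adding 6.
New total = 98 + 6 = 104.

Adding 6 km by placing W7 on the A2–HQ leg.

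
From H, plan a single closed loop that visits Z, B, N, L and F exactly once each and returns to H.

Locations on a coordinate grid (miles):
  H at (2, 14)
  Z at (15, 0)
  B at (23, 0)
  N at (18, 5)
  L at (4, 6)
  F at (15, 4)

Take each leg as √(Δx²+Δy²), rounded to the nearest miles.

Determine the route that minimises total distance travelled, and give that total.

Minimum total distance: 55 miles.

H - Z - B - N - L - F - H: 19+8+7+14+11+16 = 75
H - Z - B - N - F - L - H: 19+8+7+3+11+8 = 56
H - Z - B - L - N - F - H: 19+8+20+14+3+16 = 80
H - Z - B - L - F - N - H: 19+8+20+11+3+18 = 79
H - Z - B - F - N - L - H: 19+8+9+3+14+8 = 61
H - Z - B - F - L - N - H: 19+8+9+11+14+18 = 79
H - Z - N - B - L - F - H: 19+6+7+20+11+16 = 79
H - Z - N - B - F - L - H: 19+6+7+9+11+8 = 60
H - Z - N - L - B - F - H: 19+6+14+20+9+16 = 84
H - Z - N - L - F - B - H: 19+6+14+11+9+25 = 84
H - Z - N - F - B - L - H: 19+6+3+9+20+8 = 65
H - Z - N - F - L - B - H: 19+6+3+11+20+25 = 84
H - Z - L - B - N - F - H: 19+13+20+7+3+16 = 78
H - Z - L - B - F - N - H: 19+13+20+9+3+18 = 82
… (46 more)
H - L - Z - B - N - F - H: 8+13+8+7+3+16 = 55  ← best
The minimum is 55.
One optimal route: H → L → Z → B → N → F → H (or its reverse).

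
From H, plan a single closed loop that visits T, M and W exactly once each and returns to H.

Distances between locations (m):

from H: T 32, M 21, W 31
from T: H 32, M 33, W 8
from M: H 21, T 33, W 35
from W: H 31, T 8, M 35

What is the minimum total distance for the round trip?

H → T → M → W → H: 32+33+35+31 = 131
H → T → W → M → H: 32+8+35+21 = 96
H → M → T → W → H: 21+33+8+31 = 93
The minimum is 93.
One optimal route: H → M → T → W → H (or its reverse).

93 m — the shortest possible round trip.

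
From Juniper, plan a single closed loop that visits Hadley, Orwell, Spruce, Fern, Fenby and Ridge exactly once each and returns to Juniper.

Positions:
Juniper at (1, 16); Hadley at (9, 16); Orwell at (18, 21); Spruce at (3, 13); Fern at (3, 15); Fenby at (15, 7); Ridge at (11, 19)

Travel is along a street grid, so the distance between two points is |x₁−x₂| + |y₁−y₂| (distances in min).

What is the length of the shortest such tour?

62 min — the shortest possible round trip.

With 6 stops there are 6!/2 = 360 distinct round trips (a route and its reverse cost the same).
Juniper → Hadley → Orwell → Spruce → Fern → Fenby → Ridge → Juniper: 8+14+23+2+20+16+13 = 96
Juniper → Hadley → Orwell → Spruce → Fern → Ridge → Fenby → Juniper: 8+14+23+2+12+16+23 = 98
Juniper → Hadley → Orwell → Spruce → Fenby → Fern → Ridge → Juniper: 8+14+23+18+20+12+13 = 108
Juniper → Hadley → Orwell → Spruce → Fenby → Ridge → Fern → Juniper: 8+14+23+18+16+12+3 = 94
Juniper → Hadley → Orwell → Spruce → Ridge → Fern → Fenby → Juniper: 8+14+23+14+12+20+23 = 114
Juniper → Hadley → Orwell → Spruce → Ridge → Fenby → Fern → Juniper: 8+14+23+14+16+20+3 = 98
Juniper → Hadley → Orwell → Fern → Spruce → Fenby → Ridge → Juniper: 8+14+21+2+18+16+13 = 92
Juniper → Hadley → Orwell → Fern → Spruce → Ridge → Fenby → Juniper: 8+14+21+2+14+16+23 = 98
… (352 more)
Juniper → Hadley → Ridge → Orwell → Fenby → Spruce → Fern → Juniper: 8+5+9+17+18+2+3 = 62  ← best
The minimum is 62.
One optimal route: Juniper → Hadley → Ridge → Orwell → Fenby → Spruce → Fern → Juniper (or its reverse).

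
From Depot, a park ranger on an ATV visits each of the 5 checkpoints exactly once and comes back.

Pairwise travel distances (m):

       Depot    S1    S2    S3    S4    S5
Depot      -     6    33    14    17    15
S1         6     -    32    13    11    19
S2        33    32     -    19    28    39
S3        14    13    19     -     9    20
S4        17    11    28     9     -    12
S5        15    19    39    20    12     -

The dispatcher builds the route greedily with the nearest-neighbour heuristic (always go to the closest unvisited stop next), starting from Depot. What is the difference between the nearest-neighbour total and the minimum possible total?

6 m longer than the optimal tour.

From Depot: S1=6, S3=14, S5=15, S4=17, S2=33 → choose S1 (6).
From S1: S4=11, S3=13, S5=19, S2=32 → choose S4 (11).
From S4: S3=9, S5=12, S2=28 → choose S3 (9).
From S3: S2=19, S5=20 → choose S2 (19).
From S2: S5=39 → choose S5 (39).
NN route Depot → S1 → S4 → S3 → S2 → S5 → Depot costs 99.
Optimal: Depot → S1 → S2 → S3 → S4 → S5 → Depot costs 93 (by enumerating all 60 distinct tours).
Excess = 99 − 93 = 6.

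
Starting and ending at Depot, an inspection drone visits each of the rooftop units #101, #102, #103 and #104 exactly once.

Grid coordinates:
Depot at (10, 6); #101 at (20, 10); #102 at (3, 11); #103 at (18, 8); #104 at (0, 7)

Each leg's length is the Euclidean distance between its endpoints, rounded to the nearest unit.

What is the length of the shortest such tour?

Shortest round trip = 43.

With 4 stops there are 4!/2 = 12 distinct round trips (a route and its reverse cost the same).
Depot-#101-#102-#103-#104-Depot: 11+17+15+18+10 = 71
Depot-#101-#102-#104-#103-Depot: 11+17+5+18+8 = 59
Depot-#101-#103-#102-#104-Depot: 11+3+15+5+10 = 44
Depot-#101-#103-#104-#102-Depot: 11+3+18+5+9 = 46
Depot-#101-#104-#102-#103-Depot: 11+20+5+15+8 = 59
Depot-#101-#104-#103-#102-Depot: 11+20+18+15+9 = 73
Depot-#102-#101-#103-#104-Depot: 9+17+3+18+10 = 57
Depot-#102-#101-#104-#103-Depot: 9+17+20+18+8 = 72
Depot-#102-#103-#101-#104-Depot: 9+15+3+20+10 = 57
Depot-#102-#104-#101-#103-Depot: 9+5+20+3+8 = 45
Depot-#103-#101-#102-#104-Depot: 8+3+17+5+10 = 43
Depot-#103-#102-#101-#104-Depot: 8+15+17+20+10 = 70
The minimum is 43.
One optimal route: Depot → #103 → #101 → #102 → #104 → Depot (or its reverse).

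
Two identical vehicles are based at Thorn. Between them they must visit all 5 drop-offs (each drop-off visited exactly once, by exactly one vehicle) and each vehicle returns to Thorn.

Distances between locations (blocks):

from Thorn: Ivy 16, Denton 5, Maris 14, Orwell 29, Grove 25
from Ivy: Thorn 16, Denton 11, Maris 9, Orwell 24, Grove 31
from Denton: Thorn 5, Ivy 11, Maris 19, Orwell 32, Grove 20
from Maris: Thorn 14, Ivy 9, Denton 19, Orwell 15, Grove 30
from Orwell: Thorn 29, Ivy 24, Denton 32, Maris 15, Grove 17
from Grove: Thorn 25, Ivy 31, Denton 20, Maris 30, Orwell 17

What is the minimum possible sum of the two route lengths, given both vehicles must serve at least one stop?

Minimum combined distance: 92 blocks.

There are 2^4 − 1 = 15 ways to divide the 5 stops into two non-empty groups. For each, the best each vehicle can do is its own shortest tour through its group:
  {Ivy} + {Denton, Maris, Orwell, Grove}: 32 + 71 = 103
  {Denton} + {Ivy, Maris, Orwell, Grove}: 10 + 82 = 92
  {Ivy, Denton} + {Maris, Orwell, Grove}: 32 + 71 = 103
  {Maris} + {Ivy, Denton, Orwell, Grove}: 28 + 82 = 110
  {Ivy, Maris} + {Denton, Orwell, Grove}: 39 + 71 = 110
  {Denton, Maris} + {Ivy, Orwell, Grove}: 38 + 82 = 120
  … (15 splits in total)
Best: vehicle 1 Thorn → Denton → Thorn = 10; vehicle 2 Thorn → Ivy → Maris → Orwell → Grove → Thorn = 82; combined 92.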